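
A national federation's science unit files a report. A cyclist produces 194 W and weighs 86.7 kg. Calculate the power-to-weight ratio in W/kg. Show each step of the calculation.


P/W = power / mass
= 194 / 86.7
= 2.238 W/kg

2.238 W/kg


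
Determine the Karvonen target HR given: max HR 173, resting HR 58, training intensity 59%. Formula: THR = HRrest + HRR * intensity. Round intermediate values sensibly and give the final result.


HRR = HRmax - HRrest = 173 - 58 = 115
THR = 58 + 115 * 0.59
= 125.85 bpm

125.85 bpm


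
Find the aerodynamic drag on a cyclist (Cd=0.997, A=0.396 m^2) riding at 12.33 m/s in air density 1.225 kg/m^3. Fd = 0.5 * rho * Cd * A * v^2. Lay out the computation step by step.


Fd = 0.5 * 1.225 * 0.997 * 0.396 * 12.33^2
= 0.5 * 1.225 * 0.997 * 0.396 * 152.0289
= 36.764 N

36.764 N


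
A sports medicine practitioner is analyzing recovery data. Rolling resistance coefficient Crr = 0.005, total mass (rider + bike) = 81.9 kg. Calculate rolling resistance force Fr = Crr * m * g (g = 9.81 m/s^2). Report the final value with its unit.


Fr = Crr * m * g
= 0.005 * 81.9 * 9.81
= 4.017 N

4.017 N


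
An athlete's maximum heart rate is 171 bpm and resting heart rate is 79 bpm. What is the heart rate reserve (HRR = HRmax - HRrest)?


HRR = HRmax - HRrest
= 171 - 79
= 92 bpm

92 bpm


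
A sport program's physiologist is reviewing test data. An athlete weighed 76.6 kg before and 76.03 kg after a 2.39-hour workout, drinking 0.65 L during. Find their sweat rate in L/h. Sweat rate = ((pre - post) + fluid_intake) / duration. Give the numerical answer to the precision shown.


Body mass change = 0.57 kg
Total sweat loss = 0.57 + 0.65 = 1.22 L
Rate = 1.22 / 2.39 = 0.51 L/h

0.51 L/h


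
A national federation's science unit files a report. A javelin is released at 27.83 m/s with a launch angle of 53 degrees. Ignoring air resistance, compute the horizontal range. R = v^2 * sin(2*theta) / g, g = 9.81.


Launch speed squared = 774.5089
sin(2 * 53 deg) = 0.961262
Range = 774.5089 * 0.961262 / 9.81
= 75.893 m

75.893 m


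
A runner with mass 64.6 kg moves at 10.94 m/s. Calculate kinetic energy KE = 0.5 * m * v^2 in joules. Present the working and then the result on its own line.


v^2 = 10.94^2 = 119.6836
KE = 0.5 * 64.6 * 119.6836
= 3865.78 J

3865.78 J


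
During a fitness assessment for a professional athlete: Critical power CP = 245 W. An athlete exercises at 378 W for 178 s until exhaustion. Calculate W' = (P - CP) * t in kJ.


P - CP = 378 - 245 = 133 W
W' = 133 * 178 = 23674 J
= 23674 / 1000 = 23.674 kJ

23.674 kJ


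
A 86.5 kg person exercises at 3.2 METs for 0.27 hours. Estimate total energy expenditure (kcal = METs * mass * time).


Energy = METs * mass(kg) * time(h)
= 3.2 * 86.5 * 0.27
= 74.74 kcal

74.74 kcal


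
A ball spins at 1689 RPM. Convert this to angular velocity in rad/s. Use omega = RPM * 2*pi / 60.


omega = 1689 * 2 * pi / 60
= 1689 * 6.28318531 / 60
= 10612.3 / 60
= 176.872 rad/s

176.872 rad/s


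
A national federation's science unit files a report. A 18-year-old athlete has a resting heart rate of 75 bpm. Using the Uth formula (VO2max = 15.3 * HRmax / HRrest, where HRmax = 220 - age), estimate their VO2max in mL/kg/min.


HRmax = 220 - 18 = 202 bpm
Ratio = HRmax / HRrest = 202 / 75 = 2.6933
VO2max = 15.3 * 2.6933 = 41.21 mL/kg/min

41.21 mL/kg/min


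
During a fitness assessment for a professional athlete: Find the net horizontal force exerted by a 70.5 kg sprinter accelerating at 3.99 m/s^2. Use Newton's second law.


Newton's second law: F = m * a
F = 70.5 * 3.99 = 281.3 N

281.3 N


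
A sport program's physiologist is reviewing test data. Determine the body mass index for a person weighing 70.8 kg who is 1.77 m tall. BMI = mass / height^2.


BMI = mass / height^2
= 70.8 / 1.77^2
= 70.8 / 3.1329
= 22.6 kg/m^2

22.6 kg/m^2


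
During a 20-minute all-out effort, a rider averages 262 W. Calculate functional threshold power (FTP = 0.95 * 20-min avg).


FTP = 0.95 * 262
= 248.9 W

248.9 W


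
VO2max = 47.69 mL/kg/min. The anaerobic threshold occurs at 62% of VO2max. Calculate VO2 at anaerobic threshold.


AT fraction = 62 / 100 = 0.62
AT VO2 = 47.69 * 0.62
= 29.57 mL/kg/min

29.57 mL/kg/min


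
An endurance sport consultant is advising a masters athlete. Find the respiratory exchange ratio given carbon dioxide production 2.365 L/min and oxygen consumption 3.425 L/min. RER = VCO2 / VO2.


VCO2 = 2.365 L/min
VO2 = 3.425 L/min
RER = 2.365 / 3.425 = 0.6905

0.6905


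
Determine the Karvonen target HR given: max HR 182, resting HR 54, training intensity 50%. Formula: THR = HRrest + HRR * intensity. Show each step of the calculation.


HRR = HRmax - HRrest = 182 - 54 = 128
THR = 54 + 128 * 0.5
= 118.0 bpm

118.0 bpm


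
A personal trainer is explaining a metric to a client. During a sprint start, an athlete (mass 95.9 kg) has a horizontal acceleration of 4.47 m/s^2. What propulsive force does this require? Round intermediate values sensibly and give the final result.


Propulsive force = mass * acceleration
= 95.9 kg * 4.47 m/s^2
= 428.67 N

428.67 N


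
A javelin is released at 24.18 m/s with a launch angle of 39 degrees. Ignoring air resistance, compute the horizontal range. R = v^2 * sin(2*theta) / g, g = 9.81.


Launch speed squared = 584.6724
sin(2 * 39 deg) = 0.978148
Range = 584.6724 * 0.978148 / 9.81
= 58.297 m

58.297 m


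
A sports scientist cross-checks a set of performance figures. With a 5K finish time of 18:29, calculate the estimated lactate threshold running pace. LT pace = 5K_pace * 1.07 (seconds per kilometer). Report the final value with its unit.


Race duration = 1109 s for 5 km
Average pace = 1109 / 5 = 221.8 s/km
LT pace = 221.8 * 1.07
= 237.33 s/km

237.33 s/km


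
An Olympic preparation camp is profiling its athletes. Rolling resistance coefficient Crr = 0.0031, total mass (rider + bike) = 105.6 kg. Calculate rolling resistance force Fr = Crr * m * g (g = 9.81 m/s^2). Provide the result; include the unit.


Fr = Crr * m * g
= 0.0031 * 105.6 * 9.81
= 3.211 N

3.211 N


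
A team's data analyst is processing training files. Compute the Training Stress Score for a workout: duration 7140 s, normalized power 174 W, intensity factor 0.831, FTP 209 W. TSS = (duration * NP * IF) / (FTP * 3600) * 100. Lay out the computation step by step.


Product = 7140 * 174 * 0.831 = 1032401.16
Base = 209 * 3600 = 752400
TSS = 1032401.16 / 752400 * 100 = 137.21

137.21 TSS


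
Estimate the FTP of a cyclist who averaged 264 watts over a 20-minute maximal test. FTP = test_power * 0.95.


FTP = 264 * 0.95 = 250.8 W

250.8 W


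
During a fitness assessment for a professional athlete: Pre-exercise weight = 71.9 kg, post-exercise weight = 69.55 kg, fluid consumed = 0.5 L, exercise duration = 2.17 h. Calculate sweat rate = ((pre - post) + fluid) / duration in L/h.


Weight loss = 71.9 - 69.55 = 2.35 kg (approx L)
Total sweat = 2.35 + 0.5 = 2.85 L
Sweat rate = 2.85 / 2.17 = 1.313 L/h

1.313 L/h


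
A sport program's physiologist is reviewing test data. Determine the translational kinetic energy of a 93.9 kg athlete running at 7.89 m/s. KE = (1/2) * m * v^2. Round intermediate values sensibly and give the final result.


KE = 0.5 * m * v^2
= 0.5 * 93.9 * 7.89^2
= 0.5 * 93.9 * 62.2521
= 2922.74 J

2922.74 J


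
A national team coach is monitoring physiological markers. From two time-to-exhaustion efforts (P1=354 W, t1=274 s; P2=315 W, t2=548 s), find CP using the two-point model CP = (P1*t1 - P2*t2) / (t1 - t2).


Work in trial 1 = 96996 J
Work in trial 2 = 172620 J
Delta work = -75624 J
Delta time = -274 s
CP = -75624 / -274 = 276.0 W

276.0 W


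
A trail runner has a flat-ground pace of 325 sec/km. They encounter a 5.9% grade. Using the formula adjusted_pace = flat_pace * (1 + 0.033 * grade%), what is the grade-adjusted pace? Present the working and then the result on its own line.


Grade factor = 1 + 0.033 * 5.9 = 1.1947
Adjusted = 325 * 1.1947 = 388.28 sec/km

388.28 s/km


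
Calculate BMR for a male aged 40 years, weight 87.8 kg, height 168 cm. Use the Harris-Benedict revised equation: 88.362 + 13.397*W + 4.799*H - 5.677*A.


Substituting values:
W term = 13.397 * 87.8 = 1176.2566
H term = 4.799 * 168 = 806.232
A term = 5.677 * 40 = 227.08
BMR = 1843.77 kcal/day

1843.77 kcal/day


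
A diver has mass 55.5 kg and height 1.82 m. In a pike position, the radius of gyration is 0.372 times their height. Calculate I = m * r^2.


r = 0.372 * 1.82 = 0.67704 m
I = m * r^2 = 55.5 * 0.458383 = 25.44 kg*m^2

25.44 kg*m^2


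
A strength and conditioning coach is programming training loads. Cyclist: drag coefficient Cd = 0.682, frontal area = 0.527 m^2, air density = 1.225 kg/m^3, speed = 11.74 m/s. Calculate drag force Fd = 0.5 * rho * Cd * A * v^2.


v^2 = 11.74^2 = 137.8276
Fd = 0.5 * 1.225 * 0.682 * 0.527 * 137.8276
= 30.342 N

30.342 N


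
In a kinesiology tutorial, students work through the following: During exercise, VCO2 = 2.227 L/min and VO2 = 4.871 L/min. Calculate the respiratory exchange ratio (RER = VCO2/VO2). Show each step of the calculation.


RER = VCO2 / VO2
= 2.227 / 4.871
= 0.4572

0.4572


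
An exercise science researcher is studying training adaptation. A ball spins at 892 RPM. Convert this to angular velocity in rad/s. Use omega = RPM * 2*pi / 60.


omega = 892 * 2 * pi / 60
= 892 * 6.28318531 / 60
= 5604.601 / 60
= 93.41 rad/s

93.41 rad/s


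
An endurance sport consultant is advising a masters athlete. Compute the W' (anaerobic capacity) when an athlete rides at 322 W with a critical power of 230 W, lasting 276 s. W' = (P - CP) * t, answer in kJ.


Above-CP power = 92 W
Duration = 276 s
W' = 92 * 276 = 25392 J
Convert: 25392 / 1000 = 25.392 kJ

25.392 kJ


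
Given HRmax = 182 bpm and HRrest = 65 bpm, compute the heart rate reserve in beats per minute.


Heart rate reserve = maximum HR minus resting HR
HRR = 182 - 65 = 117 bpm

117 bpm


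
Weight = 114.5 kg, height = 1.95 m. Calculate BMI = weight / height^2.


height^2 = 1.95^2 = 3.8025
BMI = 114.5 / 3.8025 = 30.11 kg/m^2

30.11 kg/m^2


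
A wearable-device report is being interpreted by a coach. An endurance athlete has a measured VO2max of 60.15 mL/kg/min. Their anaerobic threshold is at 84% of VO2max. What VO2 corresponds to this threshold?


Anaerobic threshold VO2 = VO2max * 84%
= 60.15 * 0.84
= 50.53 mL/kg/min

50.53 mL/kg/min


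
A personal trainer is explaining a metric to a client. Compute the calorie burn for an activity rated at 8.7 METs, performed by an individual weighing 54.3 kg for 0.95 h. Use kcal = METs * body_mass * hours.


Product of METs and mass = 8.7 * 54.3 = 472.41
Total kcal = 472.41 * 0.95 = 448.79 kcal

448.79 kcal


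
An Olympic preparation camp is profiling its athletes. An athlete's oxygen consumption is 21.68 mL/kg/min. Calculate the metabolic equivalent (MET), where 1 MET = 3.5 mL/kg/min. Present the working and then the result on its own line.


MET = VO2 / 3.5
= 21.68 / 3.5
= 6.19 METs

6.19 METs


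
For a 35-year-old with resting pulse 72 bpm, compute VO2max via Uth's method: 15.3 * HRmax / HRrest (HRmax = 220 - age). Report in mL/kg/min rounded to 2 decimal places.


Step 1: HRmax = 220 - 35 = 185 bpm
Step 2: Ratio = 185 / 72 = 2.5694
Step 3: VO2max = 15.3 * 2.5694 = 39.31 mL/kg/min

39.31 mL/kg/min


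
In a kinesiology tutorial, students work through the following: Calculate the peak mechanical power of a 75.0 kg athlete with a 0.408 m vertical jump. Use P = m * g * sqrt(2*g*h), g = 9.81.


First, sqrt(2gh) = sqrt(2 * 9.81 * 0.408)
= sqrt(8.00496) = 2.829304 m/s
Power = 75.0 * 9.81 * 2.829304 = 2081.66 W

2081.66 W


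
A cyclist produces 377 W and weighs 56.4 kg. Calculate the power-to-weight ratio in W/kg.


P/W = power / mass
= 377 / 56.4
= 6.684 W/kg

6.684 W/kg


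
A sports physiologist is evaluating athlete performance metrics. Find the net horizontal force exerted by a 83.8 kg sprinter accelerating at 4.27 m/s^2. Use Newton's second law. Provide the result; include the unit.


Newton's second law: F = m * a
F = 83.8 * 4.27 = 357.83 N

357.83 N


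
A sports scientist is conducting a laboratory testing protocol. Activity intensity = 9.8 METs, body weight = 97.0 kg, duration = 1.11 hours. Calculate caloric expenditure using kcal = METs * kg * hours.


kcal = 9.8 * 97.0 * 1.11
= 950.6 * 1.11
= 1055.17 kcal

1055.17 kcal


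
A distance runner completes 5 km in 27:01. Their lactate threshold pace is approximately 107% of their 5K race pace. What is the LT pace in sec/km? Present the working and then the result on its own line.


Convert to seconds: 27 min 1 s = 1621 s
Pace per km = 1621 / 5 = 324.2 s/km
LT pace = 324.2 * 1.07 = 346.89 s/km

346.89 s/km


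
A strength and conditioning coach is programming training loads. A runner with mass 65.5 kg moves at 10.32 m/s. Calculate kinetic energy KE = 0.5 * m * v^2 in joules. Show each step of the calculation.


v^2 = 10.32^2 = 106.5024
KE = 0.5 * 65.5 * 106.5024
= 3487.95 J

3487.95 J


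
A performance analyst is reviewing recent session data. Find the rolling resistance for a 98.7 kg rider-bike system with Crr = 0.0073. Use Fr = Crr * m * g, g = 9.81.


m * g = 98.7 * 9.81 = 968.247 N
Fr = 0.0073 * 968.247 = 7.068 N

7.068 N


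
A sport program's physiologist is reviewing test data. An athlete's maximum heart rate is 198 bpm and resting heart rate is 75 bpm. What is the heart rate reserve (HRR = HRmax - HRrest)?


HRR = HRmax - HRrest
= 198 - 75
= 123 bpm

123 bpm


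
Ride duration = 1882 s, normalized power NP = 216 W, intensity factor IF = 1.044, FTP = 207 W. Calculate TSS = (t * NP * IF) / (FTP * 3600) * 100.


Numerator = 1882 * 216 * 1.044 = 424398.528
Denominator = 207 * 3600 = 745200
TSS = 424398.528 / 745200 * 100
= 56.95

56.95 TSS


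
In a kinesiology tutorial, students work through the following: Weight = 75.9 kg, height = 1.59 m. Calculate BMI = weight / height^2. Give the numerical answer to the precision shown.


height^2 = 1.59^2 = 2.5281
BMI = 75.9 / 2.5281 = 30.02 kg/m^2

30.02 kg/m^2


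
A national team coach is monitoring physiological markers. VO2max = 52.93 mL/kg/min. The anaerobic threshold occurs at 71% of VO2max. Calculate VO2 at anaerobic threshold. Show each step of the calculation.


AT fraction = 71 / 100 = 0.71
AT VO2 = 52.93 * 0.71
= 37.58 mL/kg/min

37.58 mL/kg/min


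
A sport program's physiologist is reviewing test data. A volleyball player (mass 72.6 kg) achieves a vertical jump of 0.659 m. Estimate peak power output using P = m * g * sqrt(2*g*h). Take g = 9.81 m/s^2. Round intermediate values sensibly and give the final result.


2 * g * h = 2 * 9.81 * 0.659 = 12.92958
sqrt(12.92958) = 3.595773 m/s
P = 72.6 * 9.81 * 3.595773 = 2560.93 W

2560.93 W


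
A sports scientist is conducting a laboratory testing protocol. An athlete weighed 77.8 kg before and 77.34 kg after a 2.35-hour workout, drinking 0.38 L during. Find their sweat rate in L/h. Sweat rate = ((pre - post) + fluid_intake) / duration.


Body mass change = 0.46 kg
Total sweat loss = 0.46 + 0.38 = 0.84 L
Rate = 0.84 / 2.35 = 0.357 L/h

0.357 L/h


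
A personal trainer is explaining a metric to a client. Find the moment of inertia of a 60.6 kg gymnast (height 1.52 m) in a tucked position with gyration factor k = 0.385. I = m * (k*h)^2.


Radius of gyration = 0.385 * 1.52 = 0.5852 m
I = 60.6 * 0.5852^2
= 60.6 * 0.342459
= 20.753 kg*m^2

20.753 kg*m^2


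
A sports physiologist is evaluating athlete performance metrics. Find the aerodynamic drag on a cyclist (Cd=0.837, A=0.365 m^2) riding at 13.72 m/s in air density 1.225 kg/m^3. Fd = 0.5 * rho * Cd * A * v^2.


Fd = 0.5 * 1.225 * 0.837 * 0.365 * 13.72^2
= 0.5 * 1.225 * 0.837 * 0.365 * 188.2384
= 35.224 N

35.224 N


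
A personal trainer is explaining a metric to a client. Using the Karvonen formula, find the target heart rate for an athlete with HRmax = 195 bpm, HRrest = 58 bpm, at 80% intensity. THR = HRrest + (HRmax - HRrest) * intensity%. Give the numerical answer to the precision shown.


HRR = 195 - 58 = 137
THR = 58 + 137 * 0.8
= 58 + 109.6
= 167.6 bpm

167.6 bpm


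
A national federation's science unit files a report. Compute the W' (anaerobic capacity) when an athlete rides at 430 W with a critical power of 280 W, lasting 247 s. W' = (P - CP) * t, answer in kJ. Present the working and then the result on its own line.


Above-CP power = 150 W
Duration = 247 s
W' = 150 * 247 = 37050 J
Convert: 37050 / 1000 = 37.05 kJ

37.05 kJ


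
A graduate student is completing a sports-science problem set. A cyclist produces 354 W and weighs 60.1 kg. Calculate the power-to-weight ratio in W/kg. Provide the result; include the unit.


P/W = power / mass
= 354 / 60.1
= 5.89 W/kg

5.89 W/kg


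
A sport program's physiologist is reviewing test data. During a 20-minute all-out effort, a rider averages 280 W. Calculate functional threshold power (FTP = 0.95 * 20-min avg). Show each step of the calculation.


FTP = 0.95 * 280
= 266.0 W

266.0 W


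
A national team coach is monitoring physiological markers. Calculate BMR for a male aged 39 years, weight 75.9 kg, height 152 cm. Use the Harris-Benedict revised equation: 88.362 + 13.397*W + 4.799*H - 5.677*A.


Substituting values:
W term = 13.397 * 75.9 = 1016.8323
H term = 4.799 * 152 = 729.448
A term = 5.677 * 39 = 221.403
BMR = 1613.24 kcal/day

1613.24 kcal/day


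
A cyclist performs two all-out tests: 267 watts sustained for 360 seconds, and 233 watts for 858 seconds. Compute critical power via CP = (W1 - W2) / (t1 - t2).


W1 = P1 * t1 = 267 * 360 = 96120 J
W2 = P2 * t2 = 233 * 858 = 199914 J
CP = (96120 - 199914) / (360 - 858)
= 208.42 W

208.42 W


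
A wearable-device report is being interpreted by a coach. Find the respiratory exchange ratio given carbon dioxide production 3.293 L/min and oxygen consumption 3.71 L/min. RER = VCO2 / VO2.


VCO2 = 3.293 L/min
VO2 = 3.71 L/min
RER = 3.293 / 3.71 = 0.8876

0.8876


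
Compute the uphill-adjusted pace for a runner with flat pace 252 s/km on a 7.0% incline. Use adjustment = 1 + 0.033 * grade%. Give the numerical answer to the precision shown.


Adjustment factor = 1 + 0.033 * 7.0 = 1.231
Grade-adjusted pace = 252 * 1.231 = 310.21 s/km

310.21 s/km


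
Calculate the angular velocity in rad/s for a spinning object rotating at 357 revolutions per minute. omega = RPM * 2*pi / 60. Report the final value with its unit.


omega = RPM * 2*pi / 60
= 357 * 6.28318531 / 60
= 37.385 rad/s

37.385 rad/s


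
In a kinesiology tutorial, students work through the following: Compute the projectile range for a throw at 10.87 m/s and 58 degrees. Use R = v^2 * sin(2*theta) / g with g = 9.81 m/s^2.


Two times the angle = 116 degrees
sin(116) = 0.898794
R = 118.1569 * 0.898794 / 9.81 = 10.826 m

10.826 m


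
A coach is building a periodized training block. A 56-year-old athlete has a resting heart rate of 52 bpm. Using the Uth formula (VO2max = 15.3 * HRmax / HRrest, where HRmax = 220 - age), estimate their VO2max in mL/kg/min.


HRmax = 220 - 56 = 164 bpm
Ratio = HRmax / HRrest = 164 / 52 = 3.1538
VO2max = 15.3 * 3.1538 = 48.25 mL/kg/min

48.25 mL/kg/min


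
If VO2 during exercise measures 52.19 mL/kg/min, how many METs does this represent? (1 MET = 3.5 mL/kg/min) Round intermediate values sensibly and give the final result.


METs = VO2 / 3.5 = 52.19 / 3.5 = 14.91

14.91 METs


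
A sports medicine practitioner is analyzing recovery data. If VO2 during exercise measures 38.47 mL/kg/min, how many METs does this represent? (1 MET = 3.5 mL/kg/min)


METs = VO2 / 3.5 = 38.47 / 3.5 = 10.99

10.99 METs


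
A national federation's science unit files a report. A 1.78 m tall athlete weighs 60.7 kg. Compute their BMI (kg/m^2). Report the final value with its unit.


height^2 = 3.1684 m^2
BMI = 60.7 / 3.1684 = 19.16 kg/m^2

19.16 kg/m^2


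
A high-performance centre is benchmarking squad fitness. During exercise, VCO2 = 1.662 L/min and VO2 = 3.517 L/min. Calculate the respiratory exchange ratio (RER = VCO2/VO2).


RER = VCO2 / VO2
= 1.662 / 3.517
= 0.4726

0.4726


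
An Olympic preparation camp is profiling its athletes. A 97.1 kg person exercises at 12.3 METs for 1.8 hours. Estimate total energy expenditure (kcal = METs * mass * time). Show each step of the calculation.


Energy = METs * mass(kg) * time(h)
= 12.3 * 97.1 * 1.8
= 2149.79 kcal

2149.79 kcal


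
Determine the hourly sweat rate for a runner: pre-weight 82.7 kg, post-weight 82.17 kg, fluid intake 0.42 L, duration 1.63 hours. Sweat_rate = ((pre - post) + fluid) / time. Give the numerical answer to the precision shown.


Mass lost = 82.7 - 82.17 = 0.53 kg
Add fluid consumed: 0.53 + 0.42 = 0.95 L total sweat
Sweat rate = 0.95 / 1.63 = 0.583 L/h

0.583 L/h


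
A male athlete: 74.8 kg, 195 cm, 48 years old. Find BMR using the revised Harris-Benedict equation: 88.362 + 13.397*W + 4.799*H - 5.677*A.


Intercept = 88.362
Weight contribution = 13.397 * 74.8 = 1002.0956
Height contribution = 4.799 * 195 = 935.805
Age contribution = 5.677 * 48 = 272.496
BMR = 88.362 + 1002.0956 + 935.805 - 272.496
= 1753.77 kcal/day

1753.77 kcal/day


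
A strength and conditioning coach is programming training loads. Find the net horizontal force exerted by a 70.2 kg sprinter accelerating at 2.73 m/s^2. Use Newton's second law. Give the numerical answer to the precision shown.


Newton's second law: F = m * a
F = 70.2 * 2.73 = 191.65 N

191.65 N


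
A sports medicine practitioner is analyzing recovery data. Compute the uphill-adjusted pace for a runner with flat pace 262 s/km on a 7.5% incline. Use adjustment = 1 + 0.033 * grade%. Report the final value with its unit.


Adjustment factor = 1 + 0.033 * 7.5 = 1.2475
Grade-adjusted pace = 262 * 1.2475 = 326.85 s/km

326.85 s/km


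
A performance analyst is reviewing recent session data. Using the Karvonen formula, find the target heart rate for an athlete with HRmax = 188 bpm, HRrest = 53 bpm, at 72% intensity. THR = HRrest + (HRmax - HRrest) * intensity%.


HRR = 188 - 53 = 135
THR = 53 + 135 * 0.72
= 53 + 97.2
= 150.2 bpm

150.2 bpm


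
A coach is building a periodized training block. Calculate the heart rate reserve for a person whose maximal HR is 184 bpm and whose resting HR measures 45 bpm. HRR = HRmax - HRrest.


HRmax = 184 bpm
HRrest = 45 bpm
HRR = 184 - 45 = 139 bpm

139 bpm


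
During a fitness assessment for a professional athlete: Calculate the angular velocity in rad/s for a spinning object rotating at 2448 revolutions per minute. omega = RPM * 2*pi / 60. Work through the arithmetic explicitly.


omega = RPM * 2*pi / 60
= 2448 * 6.28318531 / 60
= 256.354 rad/s

256.354 rad/s


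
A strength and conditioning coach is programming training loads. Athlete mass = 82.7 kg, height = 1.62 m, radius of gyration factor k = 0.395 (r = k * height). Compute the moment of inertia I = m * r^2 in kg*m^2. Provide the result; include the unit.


r = k * height = 0.395 * 1.62 = 0.6399 m
r^2 = 0.6399^2 = 0.409472
I = 82.7 * 0.409472 = 33.863 kg*m^2

33.863 kg*m^2


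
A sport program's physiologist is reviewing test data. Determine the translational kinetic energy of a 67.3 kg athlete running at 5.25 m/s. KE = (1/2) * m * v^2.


KE = 0.5 * m * v^2
= 0.5 * 67.3 * 5.25^2
= 0.5 * 67.3 * 27.5625
= 927.48 J

927.48 J


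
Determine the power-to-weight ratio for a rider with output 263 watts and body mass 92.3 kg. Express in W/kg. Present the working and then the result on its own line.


P/W = 263 / 92.3 = 2.849 W/kg

2.849 W/kg


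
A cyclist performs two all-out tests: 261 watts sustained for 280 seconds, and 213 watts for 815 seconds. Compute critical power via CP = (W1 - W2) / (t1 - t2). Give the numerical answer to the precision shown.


W1 = P1 * t1 = 261 * 280 = 73080 J
W2 = P2 * t2 = 213 * 815 = 173595 J
CP = (73080 - 173595) / (280 - 815)
= 187.88 W

187.88 W


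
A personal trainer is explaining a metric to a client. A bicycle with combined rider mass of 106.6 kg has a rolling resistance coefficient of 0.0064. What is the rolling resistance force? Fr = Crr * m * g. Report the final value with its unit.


Fr = 0.0064 * 106.6 * 9.81
= 0.68224 * 9.81
= 6.693 N

6.693 N


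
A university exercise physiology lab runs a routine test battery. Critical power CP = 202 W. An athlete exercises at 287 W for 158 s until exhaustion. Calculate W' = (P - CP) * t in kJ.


P - CP = 287 - 202 = 85 W
W' = 85 * 158 = 13430 J
= 13430 / 1000 = 13.43 kJ

13.43 kJ


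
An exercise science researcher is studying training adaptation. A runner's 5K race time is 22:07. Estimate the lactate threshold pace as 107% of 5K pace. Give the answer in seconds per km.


Total race time = 22*60 + 7 = 1327 seconds
5K pace = 1327 / 5 = 265.4 sec/km
LT pace = 265.4 * 1.07 = 283.98 sec/km

283.98 s/km


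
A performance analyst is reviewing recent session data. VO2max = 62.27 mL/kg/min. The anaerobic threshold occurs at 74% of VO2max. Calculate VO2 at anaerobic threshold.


AT fraction = 74 / 100 = 0.74
AT VO2 = 62.27 * 0.74
= 46.08 mL/kg/min

46.08 mL/kg/min


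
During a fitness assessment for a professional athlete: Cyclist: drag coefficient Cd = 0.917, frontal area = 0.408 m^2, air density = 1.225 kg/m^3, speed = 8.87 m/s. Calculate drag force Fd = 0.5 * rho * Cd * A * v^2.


v^2 = 8.87^2 = 78.6769
Fd = 0.5 * 1.225 * 0.917 * 0.408 * 78.6769
= 18.029 N

18.029 N


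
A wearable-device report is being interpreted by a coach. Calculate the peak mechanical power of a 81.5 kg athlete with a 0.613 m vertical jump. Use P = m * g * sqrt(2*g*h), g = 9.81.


First, sqrt(2gh) = sqrt(2 * 9.81 * 0.613)
= sqrt(12.02706) = 3.468005 m/s
Power = 81.5 * 9.81 * 3.468005 = 2772.72 W

2772.72 W


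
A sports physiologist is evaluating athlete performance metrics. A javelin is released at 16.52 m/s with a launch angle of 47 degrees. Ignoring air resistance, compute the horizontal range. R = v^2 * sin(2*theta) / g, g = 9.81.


Launch speed squared = 272.9104
sin(2 * 47 deg) = 0.997564
Range = 272.9104 * 0.997564 / 9.81
= 27.752 m

27.752 m


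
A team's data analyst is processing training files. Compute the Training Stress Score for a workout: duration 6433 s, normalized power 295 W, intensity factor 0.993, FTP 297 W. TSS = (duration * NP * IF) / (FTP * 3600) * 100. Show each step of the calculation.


Product = 6433 * 295 * 0.993 = 1884450.855
Base = 297 * 3600 = 1069200
TSS = 1884450.855 / 1069200 * 100 = 176.25

176.25 TSS


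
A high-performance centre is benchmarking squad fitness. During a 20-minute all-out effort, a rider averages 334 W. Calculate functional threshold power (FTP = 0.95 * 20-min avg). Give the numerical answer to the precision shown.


FTP = 0.95 * 334
= 317.3 W

317.3 W


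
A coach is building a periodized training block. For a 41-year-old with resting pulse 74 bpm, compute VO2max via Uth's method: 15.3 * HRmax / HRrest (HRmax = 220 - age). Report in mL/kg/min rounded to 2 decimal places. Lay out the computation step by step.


Step 1: HRmax = 220 - 41 = 179 bpm
Step 2: Ratio = 179 / 74 = 2.4189
Step 3: VO2max = 15.3 * 2.4189 = 37.01 mL/kg/min

37.01 mL/kg/min


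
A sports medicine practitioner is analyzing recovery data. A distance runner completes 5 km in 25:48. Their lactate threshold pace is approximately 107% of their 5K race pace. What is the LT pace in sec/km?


Convert to seconds: 25 min 48 s = 1548 s
Pace per km = 1548 / 5 = 309.6 s/km
LT pace = 309.6 * 1.07 = 331.27 s/km

331.27 s/km


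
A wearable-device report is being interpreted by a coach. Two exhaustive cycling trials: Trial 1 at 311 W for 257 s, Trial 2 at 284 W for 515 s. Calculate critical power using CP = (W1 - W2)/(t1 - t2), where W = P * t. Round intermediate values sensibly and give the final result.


W1 = 311 * 257 = 79927 J
W2 = 284 * 515 = 146260 J
CP = (79927 - 146260) / (257 - 515)
= -66333 / -258
= 257.1 W

257.1 W


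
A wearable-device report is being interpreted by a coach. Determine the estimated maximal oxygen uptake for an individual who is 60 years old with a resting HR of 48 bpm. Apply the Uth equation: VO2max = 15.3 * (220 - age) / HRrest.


HRmax = 220 - 60 = 160
VO2max = 15.3 * (160 / 48)
= 15.3 * 3.3333
= 51.0 mL/kg/min

51.0 mL/kg/min


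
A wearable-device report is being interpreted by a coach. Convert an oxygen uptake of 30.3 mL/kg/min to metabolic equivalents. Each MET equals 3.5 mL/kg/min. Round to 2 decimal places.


One MET = 3.5 mL/kg/min
Number of METs = 30.3 / 3.5
= 8.66 METs

8.66 METs


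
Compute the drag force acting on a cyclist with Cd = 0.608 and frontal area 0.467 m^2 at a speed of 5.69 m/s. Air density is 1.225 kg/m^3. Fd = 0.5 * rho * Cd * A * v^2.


Step 1: v^2 = 32.3761
Step 2: Fd = 0.5 * 1.225 * 0.608 * 0.467 * 32.3761
= 5.631 N

5.631 N


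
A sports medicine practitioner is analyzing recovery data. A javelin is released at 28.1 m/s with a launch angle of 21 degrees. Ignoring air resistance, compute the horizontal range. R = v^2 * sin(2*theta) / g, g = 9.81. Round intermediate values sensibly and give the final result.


Launch speed squared = 789.61
sin(2 * 21 deg) = 0.669131
Range = 789.61 * 0.669131 / 9.81
= 53.859 m

53.859 m


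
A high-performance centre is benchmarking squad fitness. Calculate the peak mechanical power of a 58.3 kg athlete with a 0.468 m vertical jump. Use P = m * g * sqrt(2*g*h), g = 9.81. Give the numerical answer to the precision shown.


First, sqrt(2gh) = sqrt(2 * 9.81 * 0.468)
= sqrt(9.18216) = 3.030208 m/s
Power = 58.3 * 9.81 * 3.030208 = 1733.05 W

1733.05 W


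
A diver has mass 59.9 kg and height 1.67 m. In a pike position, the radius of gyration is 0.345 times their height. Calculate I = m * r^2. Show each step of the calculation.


r = 0.345 * 1.67 = 0.57615 m
I = m * r^2 = 59.9 * 0.331949 = 19.884 kg*m^2

19.884 kg*m^2


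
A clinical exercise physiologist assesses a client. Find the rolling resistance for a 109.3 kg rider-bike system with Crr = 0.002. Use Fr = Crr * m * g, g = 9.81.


m * g = 109.3 * 9.81 = 1072.233 N
Fr = 0.002 * 1072.233 = 2.144 N

2.144 N


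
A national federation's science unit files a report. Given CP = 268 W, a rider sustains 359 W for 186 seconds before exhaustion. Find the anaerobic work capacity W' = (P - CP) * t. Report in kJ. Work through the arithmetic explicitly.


Excess power = 359 - 268 = 91 W
Work above CP = 91 * 186 = 16926 J
W' = 16.926 kJ

16.926 kJ


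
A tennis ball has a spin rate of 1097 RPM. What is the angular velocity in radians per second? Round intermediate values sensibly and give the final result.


Convert RPM to rad/s: multiply by 2*pi and divide by 60
omega = 1097 * 2 * pi / 60
= 114.878 rad/s

114.878 rad/s


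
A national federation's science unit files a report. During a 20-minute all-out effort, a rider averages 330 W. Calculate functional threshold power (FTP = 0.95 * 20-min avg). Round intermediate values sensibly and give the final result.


FTP = 0.95 * 330
= 313.5 W

313.5 W


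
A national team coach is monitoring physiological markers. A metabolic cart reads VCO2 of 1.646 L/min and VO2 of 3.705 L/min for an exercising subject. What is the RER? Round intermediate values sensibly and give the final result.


RER = VCO2 / VO2 = 1.646 / 3.705 = 0.4443

0.4443


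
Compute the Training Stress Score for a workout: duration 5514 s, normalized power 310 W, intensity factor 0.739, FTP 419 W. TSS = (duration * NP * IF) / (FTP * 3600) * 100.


Product = 5514 * 310 * 0.739 = 1263202.26
Base = 419 * 3600 = 1508400
TSS = 1263202.26 / 1508400 * 100 = 83.74

83.74 TSS


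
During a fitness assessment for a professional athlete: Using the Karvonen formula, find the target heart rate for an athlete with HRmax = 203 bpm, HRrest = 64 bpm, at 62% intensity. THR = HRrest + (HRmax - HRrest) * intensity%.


HRR = 203 - 64 = 139
THR = 64 + 139 * 0.62
= 64 + 86.18
= 150.18 bpm

150.18 bpm


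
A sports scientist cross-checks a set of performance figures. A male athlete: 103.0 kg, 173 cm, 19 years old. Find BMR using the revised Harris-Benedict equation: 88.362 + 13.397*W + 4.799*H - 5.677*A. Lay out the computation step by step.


Intercept = 88.362
Weight contribution = 13.397 * 103.0 = 1379.891
Height contribution = 4.799 * 173 = 830.227
Age contribution = 5.677 * 19 = 107.863
BMR = 88.362 + 1379.891 + 830.227 - 107.863
= 2190.62 kcal/day

2190.62 kcal/day


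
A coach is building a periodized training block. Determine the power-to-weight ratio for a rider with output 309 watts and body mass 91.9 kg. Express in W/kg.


P/W = 309 / 91.9 = 3.362 W/kg

3.362 W/kg


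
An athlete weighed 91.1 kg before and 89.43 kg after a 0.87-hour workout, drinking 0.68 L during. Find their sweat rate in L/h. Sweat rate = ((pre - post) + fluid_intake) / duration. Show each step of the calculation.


Body mass change = 1.67 kg
Total sweat loss = 1.67 + 0.68 = 2.35 L
Rate = 2.35 / 0.87 = 2.701 L/h

2.701 L/h


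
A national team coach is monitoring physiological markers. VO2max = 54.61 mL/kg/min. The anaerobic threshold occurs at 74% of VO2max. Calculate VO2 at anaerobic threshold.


AT fraction = 74 / 100 = 0.74
AT VO2 = 54.61 * 0.74
= 40.41 mL/kg/min

40.41 mL/kg/min


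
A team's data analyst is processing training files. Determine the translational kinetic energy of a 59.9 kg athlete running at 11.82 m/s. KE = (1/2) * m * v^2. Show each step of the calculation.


KE = 0.5 * m * v^2
= 0.5 * 59.9 * 11.82^2
= 0.5 * 59.9 * 139.7124
= 4184.39 J

4184.39 J


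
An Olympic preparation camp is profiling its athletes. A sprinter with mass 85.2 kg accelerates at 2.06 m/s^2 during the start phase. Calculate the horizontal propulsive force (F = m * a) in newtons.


F = m * a
= 85.2 * 2.06
= 175.51 N

175.51 N


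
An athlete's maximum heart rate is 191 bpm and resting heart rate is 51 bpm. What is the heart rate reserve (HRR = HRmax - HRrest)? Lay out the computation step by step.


HRR = HRmax - HRrest
= 191 - 51
= 140 bpm

140 bpm


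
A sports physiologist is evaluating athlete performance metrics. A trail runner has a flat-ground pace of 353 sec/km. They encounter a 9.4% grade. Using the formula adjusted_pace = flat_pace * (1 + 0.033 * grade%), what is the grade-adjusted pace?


Grade factor = 1 + 0.033 * 9.4 = 1.3102
Adjusted = 353 * 1.3102 = 462.5 sec/km

462.5 s/km


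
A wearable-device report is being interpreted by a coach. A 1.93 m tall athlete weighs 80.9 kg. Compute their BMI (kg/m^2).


height^2 = 3.7249 m^2
BMI = 80.9 / 3.7249 = 21.72 kg/m^2

21.72 kg/m^2


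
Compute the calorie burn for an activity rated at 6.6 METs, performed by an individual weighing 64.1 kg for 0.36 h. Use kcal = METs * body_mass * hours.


Product of METs and mass = 6.6 * 64.1 = 423.06
Total kcal = 423.06 * 0.36 = 152.3 kcal

152.3 kcal


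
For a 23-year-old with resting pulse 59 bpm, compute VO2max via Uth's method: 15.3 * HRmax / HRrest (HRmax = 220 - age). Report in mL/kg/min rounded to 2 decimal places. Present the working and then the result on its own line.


Step 1: HRmax = 220 - 23 = 197 bpm
Step 2: Ratio = 197 / 59 = 3.339
Step 3: VO2max = 15.3 * 3.339 = 51.09 mL/kg/min

51.09 mL/kg/min


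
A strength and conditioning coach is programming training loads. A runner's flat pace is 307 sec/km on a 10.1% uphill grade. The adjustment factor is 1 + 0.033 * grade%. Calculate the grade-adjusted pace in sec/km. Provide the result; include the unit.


Factor = 1 + 0.033 * 10.1 = 1.3333
Adjusted pace = 307 * 1.3333
= 409.32 sec/km

409.32 s/km


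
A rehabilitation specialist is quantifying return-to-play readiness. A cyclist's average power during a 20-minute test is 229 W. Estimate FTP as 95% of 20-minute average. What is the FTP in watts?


FTP = 20-min power * 0.95
= 229 * 0.95
= 217.55 W

217.55 W


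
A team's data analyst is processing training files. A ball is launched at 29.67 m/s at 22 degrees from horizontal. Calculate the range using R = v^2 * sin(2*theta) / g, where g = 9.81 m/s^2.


sin(2 * 22) = sin(44) = 0.694658
v^2 = 29.67^2 = 880.3089
R = 880.3089 * 0.694658 / 9.81
= 62.336 m

62.336 m


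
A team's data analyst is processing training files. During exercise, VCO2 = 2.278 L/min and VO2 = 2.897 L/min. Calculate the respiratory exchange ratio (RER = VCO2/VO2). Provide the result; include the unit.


RER = VCO2 / VO2
= 2.278 / 2.897
= 0.7863

0.7863


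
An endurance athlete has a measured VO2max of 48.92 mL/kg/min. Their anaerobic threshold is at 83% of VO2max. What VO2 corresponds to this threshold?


Anaerobic threshold VO2 = VO2max * 83%
= 48.92 * 0.83
= 40.6 mL/kg/min

40.6 mL/kg/min


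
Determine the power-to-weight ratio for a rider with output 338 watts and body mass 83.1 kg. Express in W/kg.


P/W = 338 / 83.1 = 4.067 W/kg

4.067 W/kg


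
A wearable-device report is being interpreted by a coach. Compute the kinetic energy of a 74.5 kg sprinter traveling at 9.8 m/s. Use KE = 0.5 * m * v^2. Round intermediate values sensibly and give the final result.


Velocity squared = 96.04
KE = 0.5 * 74.5 * 96.04 = 3577.49 J

3577.49 J


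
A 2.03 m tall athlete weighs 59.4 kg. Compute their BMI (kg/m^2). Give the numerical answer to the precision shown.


height^2 = 4.1209 m^2
BMI = 59.4 / 4.1209 = 14.41 kg/m^2

14.41 kg/m^2


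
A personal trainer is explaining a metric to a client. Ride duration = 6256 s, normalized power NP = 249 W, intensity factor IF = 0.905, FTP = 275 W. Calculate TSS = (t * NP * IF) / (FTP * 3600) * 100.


Numerator = 6256 * 249 * 0.905 = 1409758.32
Denominator = 275 * 3600 = 990000
TSS = 1409758.32 / 990000 * 100
= 142.4

142.4 TSS


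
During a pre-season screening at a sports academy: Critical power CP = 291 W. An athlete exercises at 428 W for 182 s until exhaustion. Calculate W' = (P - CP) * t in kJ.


P - CP = 428 - 291 = 137 W
W' = 137 * 182 = 24934 J
= 24934 / 1000 = 24.934 kJ

24.934 kJ


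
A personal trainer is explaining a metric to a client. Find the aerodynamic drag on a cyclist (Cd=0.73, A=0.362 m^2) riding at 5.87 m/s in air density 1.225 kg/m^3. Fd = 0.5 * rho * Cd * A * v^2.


Fd = 0.5 * 1.225 * 0.73 * 0.362 * 5.87^2
= 0.5 * 1.225 * 0.73 * 0.362 * 34.4569
= 5.577 N

5.577 N


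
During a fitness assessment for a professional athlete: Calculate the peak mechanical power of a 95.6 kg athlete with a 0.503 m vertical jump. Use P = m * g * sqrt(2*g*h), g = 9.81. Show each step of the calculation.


First, sqrt(2gh) = sqrt(2 * 9.81 * 0.503)
= sqrt(9.86886) = 3.141474 m/s
Power = 95.6 * 9.81 * 3.141474 = 2946.19 W

2946.19 W


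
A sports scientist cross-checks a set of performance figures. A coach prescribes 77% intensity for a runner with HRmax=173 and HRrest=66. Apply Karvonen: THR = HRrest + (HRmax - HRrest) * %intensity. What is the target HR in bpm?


Heart rate reserve = 173 - 66 = 107
Intensity fraction = 77 / 100 = 0.77
THR = 66 + 107 * 0.77 = 148.39 bpm

148.39 bpm


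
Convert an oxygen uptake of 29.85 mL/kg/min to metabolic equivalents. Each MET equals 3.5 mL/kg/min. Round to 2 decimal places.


One MET = 3.5 mL/kg/min
Number of METs = 29.85 / 3.5
= 8.53 METs

8.53 METs


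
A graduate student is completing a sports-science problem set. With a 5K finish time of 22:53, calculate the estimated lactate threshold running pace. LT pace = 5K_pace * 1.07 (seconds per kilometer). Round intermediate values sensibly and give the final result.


Race duration = 1373 s for 5 km
Average pace = 1373 / 5 = 274.6 s/km
LT pace = 274.6 * 1.07
= 293.82 s/km

293.82 s/km


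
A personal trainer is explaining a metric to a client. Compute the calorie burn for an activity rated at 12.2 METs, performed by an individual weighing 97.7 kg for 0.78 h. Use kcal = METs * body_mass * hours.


Product of METs and mass = 12.2 * 97.7 = 1191.94
Total kcal = 1191.94 * 0.78 = 929.71 kcal

929.71 kcal
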